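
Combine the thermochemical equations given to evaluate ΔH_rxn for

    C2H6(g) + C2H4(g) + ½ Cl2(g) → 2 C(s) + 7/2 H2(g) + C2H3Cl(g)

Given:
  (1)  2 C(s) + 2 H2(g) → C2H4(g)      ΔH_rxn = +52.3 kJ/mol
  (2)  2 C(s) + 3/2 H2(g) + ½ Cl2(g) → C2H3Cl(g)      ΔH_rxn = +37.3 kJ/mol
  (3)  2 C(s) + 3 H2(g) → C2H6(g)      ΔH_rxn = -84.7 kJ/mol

(1) reversed: -52.3 kJ/mol
(2) as written: +37.3 kJ/mol
(3) reversed: +84.7 kJ/mol
ΔH_rxn = (-1)·(+52.3) + (1)·(+37.3) + (-1)·(-84.7) = 69.7 kJ/mol

ΔH_rxn = 69.7 kJ/mol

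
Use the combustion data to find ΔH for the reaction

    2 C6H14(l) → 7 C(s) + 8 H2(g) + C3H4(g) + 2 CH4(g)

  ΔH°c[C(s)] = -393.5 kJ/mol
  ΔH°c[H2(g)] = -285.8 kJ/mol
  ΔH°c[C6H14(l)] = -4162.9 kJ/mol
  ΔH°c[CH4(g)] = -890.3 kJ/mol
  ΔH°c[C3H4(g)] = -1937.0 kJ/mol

With combustion enthalpies, reactants minus products:
= [2·(-4162.9)] − [7·(-393.5) + 8·(-285.8) + 1·(-1937.0) + 2·(-890.3)]
= 432.7 kJ/mol

ΔH = 432.7 kJ/mol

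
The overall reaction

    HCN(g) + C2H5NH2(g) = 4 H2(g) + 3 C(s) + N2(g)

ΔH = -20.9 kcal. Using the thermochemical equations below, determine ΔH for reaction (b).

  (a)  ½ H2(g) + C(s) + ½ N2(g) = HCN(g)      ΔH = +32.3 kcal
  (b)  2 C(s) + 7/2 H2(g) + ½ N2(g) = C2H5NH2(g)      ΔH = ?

ΔH = -11.4 kcal

(a) reversed (HCN(g) must end up as a reactant): -32.3 kcal
(b) reversed (C2H5NH2(g) must end up as a reactant): contributes −x
-20.9 = (-32.3) − x
x = (-20.9 − (-32.3)) / (-1) = -11.4 kcal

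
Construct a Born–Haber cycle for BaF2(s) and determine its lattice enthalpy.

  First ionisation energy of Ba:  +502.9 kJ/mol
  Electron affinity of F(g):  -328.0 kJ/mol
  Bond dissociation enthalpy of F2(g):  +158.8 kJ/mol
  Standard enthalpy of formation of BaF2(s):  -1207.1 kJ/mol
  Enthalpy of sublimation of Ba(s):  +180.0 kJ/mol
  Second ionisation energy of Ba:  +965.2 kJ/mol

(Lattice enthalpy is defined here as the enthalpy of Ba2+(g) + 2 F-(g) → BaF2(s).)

ΔHf° = 1·ΔHsub + 1·(ΣIE) + 1·D(F2) + 2·EA + U
-1207.1 = 1·(+180.0) + 1·(+1468.1) + 1·(+158.8) + 2·(-328.0) + U
U = -1207.1 − (+1150.9) = -2358.0 kJ/mol

U = -2358.0 kJ/mol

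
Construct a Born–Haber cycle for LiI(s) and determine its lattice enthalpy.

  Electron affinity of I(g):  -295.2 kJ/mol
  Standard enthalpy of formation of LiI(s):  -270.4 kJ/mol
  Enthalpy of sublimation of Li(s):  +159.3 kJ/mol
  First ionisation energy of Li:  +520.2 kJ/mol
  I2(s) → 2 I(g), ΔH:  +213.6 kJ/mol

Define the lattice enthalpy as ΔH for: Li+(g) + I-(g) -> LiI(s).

U = -761.5 kJ/mol

ΔHf° = 1·ΔHsub + 1·(ΣIE) + 1/2·D(I2) + 1·EA + U
-270.4 = 1·(+159.3) + 1·(+520.2) + 1/2·(+213.6) + 1·(-295.2) + U
U = -270.4 − (+491.1) = -761.5 kJ/mol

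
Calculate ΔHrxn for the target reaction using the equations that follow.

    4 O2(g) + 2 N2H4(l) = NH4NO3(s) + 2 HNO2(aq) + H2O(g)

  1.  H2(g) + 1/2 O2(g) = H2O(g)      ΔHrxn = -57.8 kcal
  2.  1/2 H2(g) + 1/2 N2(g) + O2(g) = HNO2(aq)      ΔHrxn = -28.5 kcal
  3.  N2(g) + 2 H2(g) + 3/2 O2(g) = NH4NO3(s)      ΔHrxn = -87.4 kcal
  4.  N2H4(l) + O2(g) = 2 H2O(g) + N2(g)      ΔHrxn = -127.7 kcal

ΔHrxn = -226.4 kcal

eq. 1 reversed and × 3: (-3)·(-57.8) = +173.4 kcal
eq. 2 × 2: (2)·(-28.5) = -57.0 kcal
eq. 3 as written: -87.4 kcal
eq. 4 × 2: (2)·(-127.7) = -255.4 kcal
ΔHrxn = (+173.4) + (-57.0) + (-87.4) + (-255.4) = -226.4 kcal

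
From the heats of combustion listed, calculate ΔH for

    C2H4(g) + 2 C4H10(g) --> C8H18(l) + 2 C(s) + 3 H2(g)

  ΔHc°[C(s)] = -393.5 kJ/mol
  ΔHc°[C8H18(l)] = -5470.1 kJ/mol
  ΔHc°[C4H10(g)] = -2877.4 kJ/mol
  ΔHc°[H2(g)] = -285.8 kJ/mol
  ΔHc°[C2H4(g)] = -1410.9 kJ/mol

Using ΔH = Σ nΔHc°(reactants) − Σ nΔHc°(products):
= [1·(-1410.9) + 2·(-2877.4)] − [1·(-5470.1) + 2·(-393.5) + 3·(-285.8)]
= -51.2 kJ/mol

ΔH = -51.2 kJ/mol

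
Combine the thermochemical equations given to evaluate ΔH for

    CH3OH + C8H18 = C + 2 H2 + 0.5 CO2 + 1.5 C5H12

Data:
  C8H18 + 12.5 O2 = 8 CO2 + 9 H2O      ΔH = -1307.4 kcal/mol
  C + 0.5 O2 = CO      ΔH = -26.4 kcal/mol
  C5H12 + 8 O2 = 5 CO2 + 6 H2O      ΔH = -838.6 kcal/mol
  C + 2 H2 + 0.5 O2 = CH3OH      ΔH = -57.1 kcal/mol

equation 1 as written: -1307.4 kcal/mol
equation 2: not needed.
equation 3 reversed and × 3/2: (-3/2)·(-838.6) = +1257.9 kcal/mol
equation 4 reversed: +57.1 kcal/mol
ΔH = (-1307.4) + (+1257.9) + (+57.1) = 7.6 kcal/mol

ΔH = 7.6 kcal/mol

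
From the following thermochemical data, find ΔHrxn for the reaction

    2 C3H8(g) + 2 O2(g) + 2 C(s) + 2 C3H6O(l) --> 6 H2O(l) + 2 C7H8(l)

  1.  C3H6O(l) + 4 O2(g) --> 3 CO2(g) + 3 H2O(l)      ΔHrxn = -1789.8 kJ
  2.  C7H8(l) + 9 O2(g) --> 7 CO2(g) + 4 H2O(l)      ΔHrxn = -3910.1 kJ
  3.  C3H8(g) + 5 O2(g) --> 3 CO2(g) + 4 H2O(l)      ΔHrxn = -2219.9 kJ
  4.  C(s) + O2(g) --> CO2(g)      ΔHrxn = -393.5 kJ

eq. 1 × 2 (×2 to match 2 C3H6O(l) in the target): (2)·(-1789.8) = -3579.6 kJ
eq. 2 reversed and × 2 (reverse to put C7H8(l) on the product side; scale by 2 for the 2 C7H8(l)): (-2)·(-3910.1) = +7820.2 kJ
eq. 3 × 2 (scale by 2 for the 2 C3H8(g)): (2)·(-2219.9) = -4439.8 kJ
eq. 4 × 2 (scale by 2 for the 2 C(s)): (2)·(-393.5) = -787.0 kJ
Summing the manipulated equations, ΔHrxn = (2)·(-1789.8) + (-2)·(-3910.1) + (2)·(-2219.9) + (2)·(-393.5) = -986.2 kJ

ΔHrxn = -986.2 kJ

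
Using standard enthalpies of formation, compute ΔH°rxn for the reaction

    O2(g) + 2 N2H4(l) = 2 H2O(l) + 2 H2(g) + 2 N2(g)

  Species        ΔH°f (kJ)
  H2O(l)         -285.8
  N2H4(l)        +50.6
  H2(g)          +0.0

ΔH°rxn = -672.8 kJ

ΔH°rxn = Σ nΔHf°(products) − Σ nΔHf°(reactants).
Products: 2·(-285.8) + 2·(+0.0) + 2·(+0.0) = -571.6
Reactants: 1·(+0.0) + 2·(+50.6) = +101.2
ΔH°rxn = (-571.6) − (+101.2) = -672.8 kJ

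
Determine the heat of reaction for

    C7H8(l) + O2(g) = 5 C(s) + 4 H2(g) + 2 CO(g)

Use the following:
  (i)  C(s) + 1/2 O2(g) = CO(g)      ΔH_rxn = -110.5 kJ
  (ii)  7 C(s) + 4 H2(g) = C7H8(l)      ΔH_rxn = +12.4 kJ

(i) × 2: (2)·(-110.5) = -221.0 kJ
(ii) reversed: -12.4 kJ
Summing the manipulated equations, ΔH_rxn = (2)·(-110.5) + (-1)·(+12.4) = -233.4 kJ

ΔH_rxn = -233.4 kJ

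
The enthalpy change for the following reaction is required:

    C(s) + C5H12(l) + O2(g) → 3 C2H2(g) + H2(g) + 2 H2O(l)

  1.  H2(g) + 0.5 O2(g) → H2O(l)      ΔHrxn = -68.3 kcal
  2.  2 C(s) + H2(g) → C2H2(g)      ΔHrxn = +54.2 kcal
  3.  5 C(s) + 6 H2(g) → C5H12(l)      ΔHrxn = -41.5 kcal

ΔHrxn = 67.5 kcal

eq. 1 × 2 (×2 to match 2 H2O(l) in the target): (2)·(-68.3) = -136.6 kcal
eq. 2 × 3 (×3 to match 3 C2H2(g) in the target): (3)·(+54.2) = +162.6 kcal
eq. 3 reversed (reverse to put C5H12(l) on the reactant side): +41.5 kcal
Since enthalpy is a state function, ΔHrxn = (2)·(-68.3) + (3)·(+54.2) + (-1)·(-41.5) = 67.5 kcal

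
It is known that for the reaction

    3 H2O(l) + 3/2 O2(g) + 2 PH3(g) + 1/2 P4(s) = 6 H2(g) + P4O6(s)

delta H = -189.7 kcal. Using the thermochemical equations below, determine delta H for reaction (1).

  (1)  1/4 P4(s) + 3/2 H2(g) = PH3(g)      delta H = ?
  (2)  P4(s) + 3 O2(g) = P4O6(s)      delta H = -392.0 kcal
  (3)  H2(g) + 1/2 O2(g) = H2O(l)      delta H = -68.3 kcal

delta H = 1.3 kcal

(1) reversed and × 2: contributes −2·x
(2) as written: -392.0 kcal
(3) reversed and × 3: (-3)·(-68.3) = +204.9 kcal
-189.7 = (-392.0) + (+204.9) − 2·x
x = (-189.7 − (-187.1)) / (-2) = 1.3 kcal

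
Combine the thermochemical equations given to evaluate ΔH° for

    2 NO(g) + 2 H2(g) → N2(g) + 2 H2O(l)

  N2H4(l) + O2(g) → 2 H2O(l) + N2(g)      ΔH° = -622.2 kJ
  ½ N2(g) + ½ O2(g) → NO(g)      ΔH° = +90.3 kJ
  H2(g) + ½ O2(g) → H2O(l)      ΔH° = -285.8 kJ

equation 1: not needed (N2H4(l) appears nowhere else).
equation 2 reversed and × 2 (NO(g) must end up as a reactant; ×2 to match 2 NO(g) in the target): (-2)·(+90.3) = -180.6 kJ
equation 3 × 2 (scale by 2 for the 2 H2(g)): (2)·(-285.8) = -571.6 kJ
By Hess's law, ΔH° = (-2)·(+90.3) + (2)·(-285.8) = -752.2 kJ

ΔH° = -752.2 kJ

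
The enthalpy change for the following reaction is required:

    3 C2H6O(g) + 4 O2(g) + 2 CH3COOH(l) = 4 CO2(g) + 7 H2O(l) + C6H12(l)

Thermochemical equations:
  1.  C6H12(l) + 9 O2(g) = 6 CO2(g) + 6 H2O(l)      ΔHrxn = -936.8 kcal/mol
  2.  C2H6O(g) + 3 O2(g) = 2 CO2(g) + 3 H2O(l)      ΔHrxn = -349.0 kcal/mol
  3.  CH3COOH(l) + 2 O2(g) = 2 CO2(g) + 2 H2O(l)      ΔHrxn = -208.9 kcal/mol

eq. 1 reversed: +936.8 kcal/mol
eq. 2 × 3: (3)·(-349.0) = -1047.0 kcal/mol
eq. 3 × 2: (2)·(-208.9) = -417.8 kcal/mol
By Hess's law, ΔHrxn = (+936.8) + (-1047.0) + (-417.8) = -528.0 kcal/mol

ΔHrxn = -528.0 kcal/mol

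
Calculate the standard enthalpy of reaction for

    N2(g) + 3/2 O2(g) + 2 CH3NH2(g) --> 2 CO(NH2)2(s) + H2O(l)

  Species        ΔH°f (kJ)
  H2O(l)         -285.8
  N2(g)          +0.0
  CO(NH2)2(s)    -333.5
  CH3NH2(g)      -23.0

Products: 2·(-333.5) + 1·(-285.8) = -952.8
Reactants: 1·(+0.0) + 3/2·(+0.0) + 2·(-23.0) = -46.0
ΔH_rxn = (-952.8) − (-46.0) = -906.8 kJ

ΔH_rxn = -906.8 kJ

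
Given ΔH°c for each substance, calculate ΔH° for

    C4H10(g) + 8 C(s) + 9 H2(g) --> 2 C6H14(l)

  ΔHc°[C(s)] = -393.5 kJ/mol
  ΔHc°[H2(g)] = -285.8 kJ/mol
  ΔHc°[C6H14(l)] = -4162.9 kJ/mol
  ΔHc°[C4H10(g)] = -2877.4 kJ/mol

ΔH° = -271.8 kJ/mol

Using ΔH = Σ nΔHc°(reactants) − Σ nΔHc°(products):
= [1·(-2877.4) + 8·(-393.5) + 9·(-285.8)] − [2·(-4162.9)]
= -271.8 kJ/mol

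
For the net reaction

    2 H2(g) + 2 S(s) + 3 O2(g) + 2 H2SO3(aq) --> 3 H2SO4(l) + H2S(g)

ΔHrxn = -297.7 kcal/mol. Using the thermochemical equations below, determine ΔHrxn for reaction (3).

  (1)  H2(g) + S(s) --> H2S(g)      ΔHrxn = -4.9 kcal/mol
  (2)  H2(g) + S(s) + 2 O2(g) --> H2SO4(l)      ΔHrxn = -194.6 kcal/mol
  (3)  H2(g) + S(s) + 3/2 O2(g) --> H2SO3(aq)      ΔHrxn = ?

ΔHrxn = -145.5 kcal/mol

(1) as written (H2S(g) already on the product side): -4.9 kcal/mol
(2) × 3 (×3 to match 3 H2SO4(l) in the target): (3)·(-194.6) = -583.8 kcal/mol
(3) reversed and × 2 (reverse to put H2SO3(aq) on the reactant side; scale by 2 for the 2 H2SO3(aq)): contributes −2·x
-297.7 = (-4.9) + (-583.8) − 2·x
x = (-297.7 − (-588.7)) / (-2) = -145.5 kcal/mol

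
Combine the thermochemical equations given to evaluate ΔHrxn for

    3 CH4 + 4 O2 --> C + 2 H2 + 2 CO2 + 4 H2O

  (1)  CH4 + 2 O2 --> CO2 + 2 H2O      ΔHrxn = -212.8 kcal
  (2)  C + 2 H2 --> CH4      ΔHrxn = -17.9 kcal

(1) × 2 (×2 to match 2 CO2 in the target): (2)·(-212.8) = -425.6 kcal
(2) reversed (reverse to put C on the product side): +17.9 kcal
Combining the equations, ΔHrxn = (-425.6) + (+17.9) = -407.7 kcal

ΔHrxn = -407.7 kcal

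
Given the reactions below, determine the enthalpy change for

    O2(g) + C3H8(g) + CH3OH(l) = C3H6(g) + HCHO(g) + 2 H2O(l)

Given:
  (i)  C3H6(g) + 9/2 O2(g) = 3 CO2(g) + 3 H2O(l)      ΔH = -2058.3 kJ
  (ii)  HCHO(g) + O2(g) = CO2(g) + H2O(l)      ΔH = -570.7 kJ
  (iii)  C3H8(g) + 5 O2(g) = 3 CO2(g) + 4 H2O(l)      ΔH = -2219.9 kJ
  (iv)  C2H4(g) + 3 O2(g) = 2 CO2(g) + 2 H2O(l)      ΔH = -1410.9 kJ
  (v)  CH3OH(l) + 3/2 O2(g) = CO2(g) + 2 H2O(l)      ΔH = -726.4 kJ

(i) reversed: +2058.3 kJ
(ii) reversed: +570.7 kJ
(iii) as written: -2219.9 kJ
(iv): not needed.
(v) as written: -726.4 kJ
ΔH = (-1)·(-2058.3) + (-1)·(-570.7) + (1)·(-2219.9) + (1)·(-726.4) = -317.3 kJ

ΔH = -317.3 kJ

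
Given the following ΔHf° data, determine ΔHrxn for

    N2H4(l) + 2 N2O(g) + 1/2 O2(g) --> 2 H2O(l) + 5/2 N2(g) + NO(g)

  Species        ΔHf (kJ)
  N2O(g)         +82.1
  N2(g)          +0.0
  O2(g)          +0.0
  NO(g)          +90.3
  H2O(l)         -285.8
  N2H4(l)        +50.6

ΔHrxn = -696.1 kJ

ΔH°rxn = Σ nΔHf°(products) − Σ nΔHf°(reactants).
Products: 2·(-285.8) + 5/2·(+0.0) + 1·(+90.3) = -481.3
Reactants: 1·(+50.6) + 2·(+82.1) + 1/2·(+0.0) = +214.8
ΔHrxn = (-481.3) − (+214.8) = -696.1 kJ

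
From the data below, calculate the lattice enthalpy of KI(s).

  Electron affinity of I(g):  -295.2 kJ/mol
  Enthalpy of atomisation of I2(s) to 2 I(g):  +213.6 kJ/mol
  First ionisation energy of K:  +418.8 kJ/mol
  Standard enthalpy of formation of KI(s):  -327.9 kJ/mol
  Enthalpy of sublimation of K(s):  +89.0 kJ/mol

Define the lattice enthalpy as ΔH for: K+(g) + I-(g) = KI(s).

ΔHf° = 1·ΔHsub + 1·(ΣIE) + 1/2·D(I2) + 1·EA + U
-327.9 = 1·(+89.0) + 1·(+418.8) + 1/2·(+213.6) + 1·(-295.2) + U
U = -327.9 − (+319.4) = -647.3 kJ/mol

U = -647.3 kJ/mol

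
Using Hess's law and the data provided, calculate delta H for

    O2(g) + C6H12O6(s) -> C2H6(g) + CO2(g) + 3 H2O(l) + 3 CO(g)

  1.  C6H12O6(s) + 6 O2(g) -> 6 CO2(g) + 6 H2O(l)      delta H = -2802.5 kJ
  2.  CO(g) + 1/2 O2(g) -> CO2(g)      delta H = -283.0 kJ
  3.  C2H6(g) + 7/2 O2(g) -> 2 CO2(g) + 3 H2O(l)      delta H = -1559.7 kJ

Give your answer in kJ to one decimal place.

delta H = -393.8 kJ

eq. 1 as written (C6H12O6(s) already on the reactant side): -2802.5 kJ
eq. 2 reversed and × 3 (CO(g) must end up as a product; scale by 3 for the 3 CO(g)): (-3)·(-283.0) = +849.0 kJ
eq. 3 reversed (reverse to put C2H6(g) on the product side): +1559.7 kJ
Summing the manipulated equations, delta H = (1)·(-2802.5) + (-3)·(-283.0) + (-1)·(-1559.7) = -393.8 kJ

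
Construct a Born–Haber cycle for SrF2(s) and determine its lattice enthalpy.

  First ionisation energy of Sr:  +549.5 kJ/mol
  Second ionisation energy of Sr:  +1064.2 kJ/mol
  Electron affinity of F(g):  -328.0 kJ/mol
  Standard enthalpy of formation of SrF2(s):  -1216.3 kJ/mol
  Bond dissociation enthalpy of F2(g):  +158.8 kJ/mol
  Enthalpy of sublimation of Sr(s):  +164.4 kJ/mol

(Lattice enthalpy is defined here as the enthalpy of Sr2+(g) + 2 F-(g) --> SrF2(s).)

U = -2497.2 kJ/mol

ΔHf° = 1·ΔHsub + 1·(ΣIE) + 1·D(F2) + 2·EA + U
-1216.3 = 1·(+164.4) + 1·(+1613.7) + 1·(+158.8) + 2·(-328.0) + U
U = -1216.3 − (+1280.9) = -2497.2 kJ/mol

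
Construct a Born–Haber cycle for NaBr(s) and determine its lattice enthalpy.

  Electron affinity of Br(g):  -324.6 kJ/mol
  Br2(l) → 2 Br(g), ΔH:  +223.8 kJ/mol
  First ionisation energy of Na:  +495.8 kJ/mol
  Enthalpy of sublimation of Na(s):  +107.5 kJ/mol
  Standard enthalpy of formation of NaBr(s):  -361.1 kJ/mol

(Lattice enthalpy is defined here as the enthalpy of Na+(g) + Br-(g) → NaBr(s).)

ΔHf° = 1·ΔHsub + 1·(ΣIE) + 1/2·D(Br2) + 1·EA + U
-361.1 = 1·(+107.5) + 1·(+495.8) + 1/2·(+223.8) + 1·(-324.6) + U
U = -361.1 − (+390.6) = -751.7 kJ/mol

U = -751.7 kJ/mol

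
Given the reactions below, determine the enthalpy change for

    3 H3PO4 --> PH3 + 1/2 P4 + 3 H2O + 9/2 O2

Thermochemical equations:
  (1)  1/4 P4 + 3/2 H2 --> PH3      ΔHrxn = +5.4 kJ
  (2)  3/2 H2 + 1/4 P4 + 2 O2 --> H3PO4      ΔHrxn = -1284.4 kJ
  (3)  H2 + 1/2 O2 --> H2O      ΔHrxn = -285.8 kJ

ΔHrxn = 3001.2 kJ

(1) as written: +5.4 kJ
(2) reversed and × 3: (-3)·(-1284.4) = +3853.2 kJ
(3) × 3: (3)·(-285.8) = -857.4 kJ
ΔHrxn = (+5.4) + (+3853.2) + (-857.4) = 3001.2 kJ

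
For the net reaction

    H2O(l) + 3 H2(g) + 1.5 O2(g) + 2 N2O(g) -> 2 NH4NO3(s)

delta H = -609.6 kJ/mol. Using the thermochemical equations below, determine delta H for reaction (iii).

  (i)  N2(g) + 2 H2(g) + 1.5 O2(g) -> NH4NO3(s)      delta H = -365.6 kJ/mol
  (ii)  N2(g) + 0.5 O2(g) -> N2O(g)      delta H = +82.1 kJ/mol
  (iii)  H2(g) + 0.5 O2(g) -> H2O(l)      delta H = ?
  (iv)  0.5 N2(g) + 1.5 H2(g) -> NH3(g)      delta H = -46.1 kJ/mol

(i) × 2 (×2 to match 2 NH4NO3(s) in the target): (2)·(-365.6) = -731.2 kJ/mol
(ii) reversed and × 2 (N2O(g) must end up as a reactant; scale by 2 for the 2 N2O(g)): (-2)·(+82.1) = -164.2 kJ/mol
(iii) reversed (reverse to put H2O(l) on the reactant side): contributes −x
(iv): not needed (NH3(g) appears nowhere else).
-609.6 = (-731.2) + (-164.2) − x
x = (-609.6 − (-895.4)) / (-1) = -285.8 kJ/mol

delta H = -285.8 kJ/mol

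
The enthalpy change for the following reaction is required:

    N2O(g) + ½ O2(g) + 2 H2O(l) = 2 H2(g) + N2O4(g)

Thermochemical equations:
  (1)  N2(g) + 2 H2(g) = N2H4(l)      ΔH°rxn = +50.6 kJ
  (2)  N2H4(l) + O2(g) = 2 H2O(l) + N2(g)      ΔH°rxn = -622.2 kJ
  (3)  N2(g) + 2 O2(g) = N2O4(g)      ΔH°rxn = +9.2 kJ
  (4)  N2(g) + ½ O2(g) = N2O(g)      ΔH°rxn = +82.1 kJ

ΔH°rxn = 498.7 kJ

(1) reversed (H2(g) must end up as a product): -50.6 kJ
(2) reversed (H2O(l) must end up as a reactant): +622.2 kJ
(3) as written (N2O4(g) already on the product side): +9.2 kJ
(4) reversed (N2O(g) must end up as a reactant): -82.1 kJ
ΔH°rxn = (-1)·(+50.6) + (-1)·(-622.2) + (1)·(+9.2) + (-1)·(+82.1) = 498.7 kJ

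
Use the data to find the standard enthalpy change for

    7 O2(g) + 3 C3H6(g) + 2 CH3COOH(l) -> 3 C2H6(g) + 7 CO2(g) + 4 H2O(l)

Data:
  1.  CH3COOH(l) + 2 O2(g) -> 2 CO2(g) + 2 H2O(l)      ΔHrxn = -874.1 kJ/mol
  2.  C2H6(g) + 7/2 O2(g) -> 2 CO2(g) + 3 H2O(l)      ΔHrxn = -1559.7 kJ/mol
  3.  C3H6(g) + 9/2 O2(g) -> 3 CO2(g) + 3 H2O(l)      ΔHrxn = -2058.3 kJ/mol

ΔHrxn = -3244.0 kJ/mol

eq. 1 × 2 (×2 to match 2 CH3COOH(l) in the target): (2)·(-874.1) = -1748.2 kJ/mol
eq. 2 reversed and × 3 (reverse to put C2H6(g) on the product side; ×3 to match 3 C2H6(g) in the target): (-3)·(-1559.7) = +4679.1 kJ/mol
eq. 3 × 3 (scale by 3 for the 3 C3H6(g)): (3)·(-2058.3) = -6174.9 kJ/mol
ΔHrxn = (-1748.2) + (+4679.1) + (-6174.9) = -3244.0 kJ/mol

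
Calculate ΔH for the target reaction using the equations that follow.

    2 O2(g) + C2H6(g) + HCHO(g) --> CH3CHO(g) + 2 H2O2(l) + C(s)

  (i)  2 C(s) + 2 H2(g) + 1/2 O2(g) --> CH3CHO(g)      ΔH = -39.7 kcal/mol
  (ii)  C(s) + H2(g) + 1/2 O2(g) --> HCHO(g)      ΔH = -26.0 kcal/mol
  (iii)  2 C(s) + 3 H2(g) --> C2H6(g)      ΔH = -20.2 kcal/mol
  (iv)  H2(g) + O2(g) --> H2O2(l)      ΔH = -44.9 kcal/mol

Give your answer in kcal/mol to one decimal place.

(i) as written (CH3CHO(g) already on the product side): -39.7 kcal/mol
(ii) reversed (reverse to put HCHO(g) on the reactant side): +26.0 kcal/mol
(iii) reversed (C2H6(g) must end up as a reactant): +20.2 kcal/mol
(iv) × 2 (scale by 2 for the 2 H2O2(l)): (2)·(-44.9) = -89.8 kcal/mol
ΔH = (-39.7) + (+26.0) + (+20.2) + (-89.8) = -83.3 kcal/mol

ΔH = -83.3 kcal/mol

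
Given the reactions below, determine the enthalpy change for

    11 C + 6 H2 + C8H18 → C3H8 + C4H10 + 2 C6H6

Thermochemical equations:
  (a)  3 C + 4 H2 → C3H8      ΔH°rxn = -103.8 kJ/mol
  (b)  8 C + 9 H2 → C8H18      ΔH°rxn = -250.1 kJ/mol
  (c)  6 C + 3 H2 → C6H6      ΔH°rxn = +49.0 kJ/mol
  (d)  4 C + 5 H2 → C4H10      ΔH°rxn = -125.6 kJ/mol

ΔH°rxn = 118.7 kJ/mol

(a) as written (C3H8 already on the product side): -103.8 kJ/mol
(b) reversed (C8H18 must end up as a reactant): +250.1 kJ/mol
(c) × 2 (scale by 2 for the 2 C6H6): (2)·(+49.0) = +98.0 kJ/mol
(d) as written (C4H10 already on the product side): -125.6 kJ/mol
ΔH°rxn = (-103.8) + (+250.1) + (+98.0) + (-125.6) = 118.7 kJ/mol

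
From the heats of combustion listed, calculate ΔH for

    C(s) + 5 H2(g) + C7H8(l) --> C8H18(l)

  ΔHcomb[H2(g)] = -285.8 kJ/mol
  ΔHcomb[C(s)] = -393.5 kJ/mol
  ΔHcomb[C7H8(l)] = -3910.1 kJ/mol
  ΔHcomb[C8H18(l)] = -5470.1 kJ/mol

Using ΔH = Σ nΔHc°(reactants) − Σ nΔHc°(products):
= [1·(-393.5) + 5·(-285.8) + 1·(-3910.1)] − [1·(-5470.1)]
= -262.5 kJ/mol

ΔH = -262.5 kJ/mol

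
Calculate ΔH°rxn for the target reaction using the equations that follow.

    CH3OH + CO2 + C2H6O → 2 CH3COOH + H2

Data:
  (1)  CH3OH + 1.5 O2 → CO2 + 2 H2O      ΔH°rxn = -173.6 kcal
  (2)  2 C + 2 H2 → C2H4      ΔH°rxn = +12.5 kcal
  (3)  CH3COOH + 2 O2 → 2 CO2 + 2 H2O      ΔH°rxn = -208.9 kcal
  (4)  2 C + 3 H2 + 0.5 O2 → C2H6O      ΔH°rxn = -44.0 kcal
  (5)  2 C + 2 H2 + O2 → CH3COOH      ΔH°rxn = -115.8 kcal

(1) as written (CH3OH already on the reactant side): -173.6 kcal
(2): not needed (C2H4 appears nowhere else).
(3) reversed: +208.9 kcal
(4) reversed (C2H6O must end up as a reactant): +44.0 kcal
(5) as written: -115.8 kcal
By Hess's law, ΔH°rxn = (-173.6) + (+208.9) + (+44.0) + (-115.8) = -36.5 kcal

ΔH°rxn = -36.5 kcal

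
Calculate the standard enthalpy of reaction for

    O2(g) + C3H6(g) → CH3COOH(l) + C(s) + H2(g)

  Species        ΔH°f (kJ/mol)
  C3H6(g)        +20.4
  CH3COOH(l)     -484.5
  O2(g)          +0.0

ΔH° = -504.9 kJ/mol

ΔH°rxn = Σ nΔHf°(products) − Σ nΔHf°(reactants).
Products: 1·(-484.5) + 1·(+0.0) + 1·(+0.0) = -484.5
Reactants: 1·(+0.0) + 1·(+20.4) = +20.4
ΔH° = (-484.5) − (+20.4) = -504.9 kJ/mol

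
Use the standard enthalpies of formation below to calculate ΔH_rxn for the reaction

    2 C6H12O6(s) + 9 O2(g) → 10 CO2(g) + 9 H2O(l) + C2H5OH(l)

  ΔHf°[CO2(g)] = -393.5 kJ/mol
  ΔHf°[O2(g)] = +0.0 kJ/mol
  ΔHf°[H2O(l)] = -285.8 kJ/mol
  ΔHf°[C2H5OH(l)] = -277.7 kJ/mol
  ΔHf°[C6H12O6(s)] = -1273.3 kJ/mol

ΔH_rxn = -4238.3 kJ/mol

ΔH°rxn = Σ nΔHf°(products) − Σ nΔHf°(reactants).
Products: 10·(-393.5) + 9·(-285.8) + 1·(-277.7) = -6784.9
Reactants: 2·(-1273.3) + 9·(+0.0) = -2546.6
ΔH_rxn = (-6784.9) − (-2546.6) = -4238.3 kJ/mol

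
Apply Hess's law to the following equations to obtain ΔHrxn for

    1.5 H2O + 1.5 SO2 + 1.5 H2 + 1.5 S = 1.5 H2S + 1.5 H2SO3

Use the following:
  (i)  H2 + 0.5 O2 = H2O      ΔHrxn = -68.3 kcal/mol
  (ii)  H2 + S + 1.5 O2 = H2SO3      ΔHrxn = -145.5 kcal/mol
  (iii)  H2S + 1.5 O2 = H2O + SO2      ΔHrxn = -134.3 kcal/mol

(i): not needed.
(ii) × 3/2: (3/2)·(-145.5) = -218.25 kcal/mol
(iii) reversed and × 3/2: (-3/2)·(-134.3) = +201.45 kcal/mol
By Hess's law, ΔHrxn = (3/2)·(-145.5) + (-3/2)·(-134.3) = -16.8 kcal/mol

ΔHrxn = -16.8 kcal/mol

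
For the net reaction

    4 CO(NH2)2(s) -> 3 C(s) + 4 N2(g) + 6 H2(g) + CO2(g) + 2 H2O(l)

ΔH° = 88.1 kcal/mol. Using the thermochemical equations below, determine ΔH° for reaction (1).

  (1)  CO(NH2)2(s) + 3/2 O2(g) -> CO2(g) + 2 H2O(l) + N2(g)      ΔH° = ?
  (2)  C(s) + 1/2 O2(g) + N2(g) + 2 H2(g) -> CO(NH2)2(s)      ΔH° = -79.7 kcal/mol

ΔH° = -151.0 kcal/mol

(1) as written: contributes x
(2) reversed and × 3: (-3)·(-79.7) = +239.1 kcal/mol
+88.1 = (+239.1) + x
x = (+88.1 − (+239.1)) / (1) = -151.0 kcal/mol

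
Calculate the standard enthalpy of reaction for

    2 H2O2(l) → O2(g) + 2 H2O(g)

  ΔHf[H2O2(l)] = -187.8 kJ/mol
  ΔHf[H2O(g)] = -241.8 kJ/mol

ΔHrxn = -108.0 kJ/mol

Products: 1·(+0.0) + 2·(-241.8) = -483.6
Reactants: 2·(-187.8) = -375.6
ΔHrxn = (-483.6) − (-375.6) = -108.0 kJ/mol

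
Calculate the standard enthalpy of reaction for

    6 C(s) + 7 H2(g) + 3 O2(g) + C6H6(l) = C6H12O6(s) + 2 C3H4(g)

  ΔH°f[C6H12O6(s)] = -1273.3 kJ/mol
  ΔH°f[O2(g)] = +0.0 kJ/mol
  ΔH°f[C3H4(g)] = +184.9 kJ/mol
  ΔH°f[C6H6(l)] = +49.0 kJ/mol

ΔH_rxn = -952.5 kJ/mol

ΔH°rxn = Σ nΔHf°(products) − Σ nΔHf°(reactants).
Products: 1·(-1273.3) + 2·(+184.9) = -903.5
Reactants: 6·(+0.0) + 7·(+0.0) + 3·(+0.0) + 1·(+49.0) = +49.0
ΔH_rxn = (-903.5) − (+49.0) = -952.5 kJ/mol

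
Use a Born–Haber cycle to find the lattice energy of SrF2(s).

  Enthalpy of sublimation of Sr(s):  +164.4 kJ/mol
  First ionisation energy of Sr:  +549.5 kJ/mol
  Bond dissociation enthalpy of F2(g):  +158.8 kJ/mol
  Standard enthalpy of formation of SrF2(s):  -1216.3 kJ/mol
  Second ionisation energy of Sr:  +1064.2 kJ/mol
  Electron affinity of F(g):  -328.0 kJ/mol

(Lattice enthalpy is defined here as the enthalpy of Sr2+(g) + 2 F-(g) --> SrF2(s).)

U = -2497.2 kJ/mol

ΔHf° = 1·ΔHsub + 1·(ΣIE) + 1·D(F2) + 2·EA + U
-1216.3 = 1·(+164.4) + 1·(+1613.7) + 1·(+158.8) + 2·(-328.0) + U
U = -1216.3 − (+1280.9) = -2497.2 kJ/mol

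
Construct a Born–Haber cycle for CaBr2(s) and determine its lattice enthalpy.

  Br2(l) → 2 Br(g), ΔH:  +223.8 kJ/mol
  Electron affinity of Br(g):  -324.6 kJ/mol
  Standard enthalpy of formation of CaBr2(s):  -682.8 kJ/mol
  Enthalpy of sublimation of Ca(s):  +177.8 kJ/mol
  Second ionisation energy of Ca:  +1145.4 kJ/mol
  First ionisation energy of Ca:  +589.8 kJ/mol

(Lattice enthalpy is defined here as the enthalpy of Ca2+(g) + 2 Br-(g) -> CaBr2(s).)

ΔHf° = 1·ΔHsub + 1·(ΣIE) + 1·D(Br2) + 2·EA + U
-682.8 = 1·(+177.8) + 1·(+1735.2) + 1·(+223.8) + 2·(-324.6) + U
U = -682.8 − (+1487.6) = -2170.4 kJ/mol

U = -2170.4 kJ/mol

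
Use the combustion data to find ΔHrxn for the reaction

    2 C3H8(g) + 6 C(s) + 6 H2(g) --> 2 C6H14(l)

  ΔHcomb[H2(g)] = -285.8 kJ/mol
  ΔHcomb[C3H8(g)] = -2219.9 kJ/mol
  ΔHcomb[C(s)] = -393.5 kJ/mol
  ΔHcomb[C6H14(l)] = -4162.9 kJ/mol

With combustion enthalpies, reactants minus products:
= [2·(-2219.9) + 6·(-393.5) + 6·(-285.8)] − [2·(-4162.9)]
= -189.8 kJ/mol

ΔHrxn = -189.8 kJ/mol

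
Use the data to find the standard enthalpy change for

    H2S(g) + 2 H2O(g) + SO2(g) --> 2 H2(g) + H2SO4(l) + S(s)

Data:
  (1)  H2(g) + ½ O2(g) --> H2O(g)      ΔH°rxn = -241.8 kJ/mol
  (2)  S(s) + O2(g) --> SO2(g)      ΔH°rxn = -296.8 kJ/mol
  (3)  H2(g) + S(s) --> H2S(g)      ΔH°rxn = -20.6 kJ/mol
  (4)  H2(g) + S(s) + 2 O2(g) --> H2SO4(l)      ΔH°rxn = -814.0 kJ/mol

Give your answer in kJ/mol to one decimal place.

(1) reversed and × 2: (-2)·(-241.8) = +483.6 kJ/mol
(2) reversed: +296.8 kJ/mol
(3) reversed: +20.6 kJ/mol
(4) as written: -814.0 kJ/mol
Summing the manipulated equations, ΔH°rxn = (-2)·(-241.8) + (-1)·(-296.8) + (-1)·(-20.6) + (1)·(-814.0) = -13.0 kJ/mol

ΔH°rxn = -13.0 kJ/mol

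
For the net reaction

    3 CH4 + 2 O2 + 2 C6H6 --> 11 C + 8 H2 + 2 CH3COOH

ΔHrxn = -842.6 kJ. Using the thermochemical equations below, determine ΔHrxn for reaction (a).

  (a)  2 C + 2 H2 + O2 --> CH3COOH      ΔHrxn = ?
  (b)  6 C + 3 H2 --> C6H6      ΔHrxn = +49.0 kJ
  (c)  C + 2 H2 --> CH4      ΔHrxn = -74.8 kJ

ΔHrxn = -484.5 kJ

(a) × 2 (scale by 2 for the 2 CH3COOH): contributes 2·x
(b) reversed and × 2 (reverse to put C6H6 on the reactant side; scale by 2 for the 2 C6H6): (-2)·(+49.0) = -98.0 kJ
(c) reversed and × 3 (reverse to put CH4 on the reactant side; scale by 3 for the 3 CH4): (-3)·(-74.8) = +224.4 kJ
-842.6 = (-98.0) + (+224.4) + 2·x
x = (-842.6 − (+126.4)) / (2) = -484.5 kJ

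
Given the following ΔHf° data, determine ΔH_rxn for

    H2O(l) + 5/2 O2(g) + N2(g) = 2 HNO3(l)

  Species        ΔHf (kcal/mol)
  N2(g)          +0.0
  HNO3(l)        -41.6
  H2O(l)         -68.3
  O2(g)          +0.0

ΔH_rxn = -14.9 kcal/mol

Products: 2·(-41.6) = -83.2
Reactants: 1·(-68.3) + 5/2·(+0.0) + 1·(+0.0) = -68.3
ΔH_rxn = (-83.2) − (-68.3) = -14.9 kcal/mol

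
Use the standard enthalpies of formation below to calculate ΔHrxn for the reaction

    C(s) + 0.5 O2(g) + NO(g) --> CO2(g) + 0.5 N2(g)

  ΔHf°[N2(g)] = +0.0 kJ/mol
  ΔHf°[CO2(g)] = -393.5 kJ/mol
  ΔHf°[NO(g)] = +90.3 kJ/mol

ΔHrxn = -483.8 kJ/mol

Products: 1·(-393.5) + 1/2·(+0.0) = -393.5
Reactants: 1·(+0.0) + 1/2·(+0.0) + 1·(+90.3) = +90.3
ΔHrxn = (-393.5) − (+90.3) = -483.8 kJ/mol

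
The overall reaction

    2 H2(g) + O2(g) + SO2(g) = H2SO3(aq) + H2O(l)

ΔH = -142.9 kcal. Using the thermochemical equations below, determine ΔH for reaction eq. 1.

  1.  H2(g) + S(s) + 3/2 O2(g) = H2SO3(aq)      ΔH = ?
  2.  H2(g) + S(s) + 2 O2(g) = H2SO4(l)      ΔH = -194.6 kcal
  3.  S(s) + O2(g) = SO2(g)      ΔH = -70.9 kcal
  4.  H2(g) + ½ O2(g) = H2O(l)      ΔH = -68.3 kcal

ΔH = -145.5 kcal

eq. 1 as written: contributes x
eq. 2: not needed.
eq. 3 reversed: +70.9 kcal
eq. 4 as written: -68.3 kcal
-142.9 = (+70.9) + (-68.3) + x
x = (-142.9 − (+2.6)) / (1) = -145.5 kcal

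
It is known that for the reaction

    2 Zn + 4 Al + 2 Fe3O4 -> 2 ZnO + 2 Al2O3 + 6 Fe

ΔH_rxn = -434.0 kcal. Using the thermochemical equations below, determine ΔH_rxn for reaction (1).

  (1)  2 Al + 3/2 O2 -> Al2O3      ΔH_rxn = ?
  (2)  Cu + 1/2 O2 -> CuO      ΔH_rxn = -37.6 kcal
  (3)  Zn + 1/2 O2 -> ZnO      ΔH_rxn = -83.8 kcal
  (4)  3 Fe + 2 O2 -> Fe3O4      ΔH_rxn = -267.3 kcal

ΔH_rxn = -400.5 kcal

(1) × 2: contributes 2·x
(2): not needed.
(3) × 2: (2)·(-83.8) = -167.6 kcal
(4) reversed and × 2: (-2)·(-267.3) = +534.6 kcal
-434.0 = (-167.6) + (+534.6) + 2·x
x = (-434.0 − (+367.0)) / (2) = -400.5 kcal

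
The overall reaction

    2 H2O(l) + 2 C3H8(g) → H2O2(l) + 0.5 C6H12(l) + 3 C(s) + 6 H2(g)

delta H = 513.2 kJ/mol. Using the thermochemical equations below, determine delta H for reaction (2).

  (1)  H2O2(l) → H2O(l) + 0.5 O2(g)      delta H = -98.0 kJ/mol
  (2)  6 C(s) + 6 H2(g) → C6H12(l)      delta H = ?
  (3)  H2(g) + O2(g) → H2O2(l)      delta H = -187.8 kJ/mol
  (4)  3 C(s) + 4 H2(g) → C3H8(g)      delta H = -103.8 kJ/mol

(1) reversed and × 2 (reverse to put H2O(l) on the reactant side; ×2 to match 2 H2O(l) in the target): (-2)·(-98.0) = +196.0 kJ/mol
(2) × 1/2 (×1/2 to match 1/2 C6H12(l) in the target): contributes 1/2·x
(3) reversed: +187.8 kJ/mol
(4) reversed and × 2 (C3H8(g) must end up as a reactant; scale by 2 for the 2 C3H8(g)): (-2)·(-103.8) = +207.6 kJ/mol
+513.2 = (+196.0) + (+187.8) + (+207.6) + 1/2·x
x = (+513.2 − (+591.4)) / (1/2) = -156.4 kJ/mol

delta H = -156.4 kJ/mol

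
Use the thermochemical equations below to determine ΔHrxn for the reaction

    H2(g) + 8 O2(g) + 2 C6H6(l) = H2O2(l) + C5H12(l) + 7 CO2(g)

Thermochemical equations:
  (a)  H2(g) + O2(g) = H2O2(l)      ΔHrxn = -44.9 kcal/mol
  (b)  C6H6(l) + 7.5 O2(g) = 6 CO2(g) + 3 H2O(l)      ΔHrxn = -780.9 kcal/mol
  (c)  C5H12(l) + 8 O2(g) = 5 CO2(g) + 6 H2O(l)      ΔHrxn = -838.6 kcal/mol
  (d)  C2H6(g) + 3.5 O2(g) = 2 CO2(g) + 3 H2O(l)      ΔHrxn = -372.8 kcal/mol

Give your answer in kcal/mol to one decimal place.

ΔHrxn = -768.1 kcal/mol

(a) as written: -44.9 kcal/mol
(b) × 2: (2)·(-780.9) = -1561.8 kcal/mol
(c) reversed: +838.6 kcal/mol
(d): not needed.
ΔHrxn = (1)·(-44.9) + (2)·(-780.9) + (-1)·(-838.6) = -768.1 kcal/mol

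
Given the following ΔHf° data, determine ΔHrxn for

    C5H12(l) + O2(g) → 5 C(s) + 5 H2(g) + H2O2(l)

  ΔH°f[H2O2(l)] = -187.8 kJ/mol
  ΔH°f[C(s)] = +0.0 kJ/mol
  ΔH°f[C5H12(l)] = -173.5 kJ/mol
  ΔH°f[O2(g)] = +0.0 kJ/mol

Products: 5·(+0.0) + 5·(+0.0) + 1·(-187.8) = -187.8
Reactants: 1·(-173.5) + 1·(+0.0) = -173.5
ΔHrxn = (-187.8) − (-173.5) = -14.3 kJ/mol

ΔHrxn = -14.3 kJ/mol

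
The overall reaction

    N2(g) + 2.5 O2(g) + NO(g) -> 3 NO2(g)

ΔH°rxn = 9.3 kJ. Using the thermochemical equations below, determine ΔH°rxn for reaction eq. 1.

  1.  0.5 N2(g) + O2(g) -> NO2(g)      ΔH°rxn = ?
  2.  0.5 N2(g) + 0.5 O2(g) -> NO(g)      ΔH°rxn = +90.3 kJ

ΔH°rxn = 33.2 kJ

eq. 1 × 3 (scale by 3 for the 3 NO2(g)): contributes 3·x
eq. 2 reversed (NO(g) must end up as a reactant): -90.3 kJ
+9.3 = (-90.3) + 3·x
x = (+9.3 − (-90.3)) / (3) = 33.2 kJ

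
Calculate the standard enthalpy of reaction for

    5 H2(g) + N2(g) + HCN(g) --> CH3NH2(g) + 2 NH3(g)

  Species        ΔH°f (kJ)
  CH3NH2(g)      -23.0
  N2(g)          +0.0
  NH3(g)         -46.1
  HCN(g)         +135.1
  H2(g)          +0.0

Products: 1·(-23.0) + 2·(-46.1) = -115.2
Reactants: 5·(+0.0) + 1·(+0.0) + 1·(+135.1) = +135.1
ΔH° = (-115.2) − (+135.1) = -250.3 kJ

ΔH° = -250.3 kJ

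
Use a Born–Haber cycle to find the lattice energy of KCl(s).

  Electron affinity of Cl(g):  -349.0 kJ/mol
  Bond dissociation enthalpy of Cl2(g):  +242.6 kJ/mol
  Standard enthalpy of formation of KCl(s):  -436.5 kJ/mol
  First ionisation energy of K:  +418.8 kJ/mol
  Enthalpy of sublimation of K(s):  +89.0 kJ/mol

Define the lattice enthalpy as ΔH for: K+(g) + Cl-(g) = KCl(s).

U = -716.6 kJ/mol

ΔHf° = 1·ΔHsub + 1·(ΣIE) + 1/2·D(Cl2) + 1·EA + U
-436.5 = 1·(+89.0) + 1·(+418.8) + 1/2·(+242.6) + 1·(-349.0) + U
U = -436.5 − (+280.1) = -716.6 kJ/mol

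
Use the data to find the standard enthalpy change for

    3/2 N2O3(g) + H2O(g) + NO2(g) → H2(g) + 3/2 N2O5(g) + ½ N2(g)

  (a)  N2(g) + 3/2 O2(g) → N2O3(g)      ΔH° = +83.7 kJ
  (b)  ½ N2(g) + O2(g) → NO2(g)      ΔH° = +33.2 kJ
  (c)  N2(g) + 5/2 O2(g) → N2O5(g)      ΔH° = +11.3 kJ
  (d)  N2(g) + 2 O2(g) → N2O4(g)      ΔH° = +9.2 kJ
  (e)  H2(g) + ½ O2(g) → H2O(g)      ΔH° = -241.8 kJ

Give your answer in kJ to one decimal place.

ΔH° = 100.0 kJ

(a) reversed and × 3/2 (N2O3(g) must end up as a reactant; ×3/2 to match 3/2 N2O3(g) in the target): (-3/2)·(+83.7) = -125.55 kJ
(b) reversed (NO2(g) must end up as a reactant): -33.2 kJ
(c) × 3/2 (scale by 3/2 for the 3/2 N2O5(g)): (3/2)·(+11.3) = +16.95 kJ
(d): not needed (N2O4(g) appears nowhere else).
(e) reversed (reverse to put H2O(g) on the reactant side): +241.8 kJ
Combining the equations, ΔH° = (-3/2)·(+83.7) + (-1)·(+33.2) + (3/2)·(+11.3) + (-1)·(-241.8) = 100.0 kJ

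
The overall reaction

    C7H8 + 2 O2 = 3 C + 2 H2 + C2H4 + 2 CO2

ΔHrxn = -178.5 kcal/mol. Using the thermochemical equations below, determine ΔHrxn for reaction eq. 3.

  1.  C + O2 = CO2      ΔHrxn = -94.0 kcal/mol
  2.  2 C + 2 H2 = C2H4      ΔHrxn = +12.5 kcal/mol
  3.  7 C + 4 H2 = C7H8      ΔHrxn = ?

ΔHrxn = 3.0 kcal/mol

eq. 1 × 2 (scale by 2 for the 2 CO2): (2)·(-94.0) = -188.0 kcal/mol
eq. 2 as written (C2H4 already on the product side): +12.5 kcal/mol
eq. 3 reversed (C7H8 must end up as a reactant): contributes −x
-178.5 = (-188.0) + (+12.5) − x
x = (-178.5 − (-175.5)) / (-1) = 3.0 kcal/mol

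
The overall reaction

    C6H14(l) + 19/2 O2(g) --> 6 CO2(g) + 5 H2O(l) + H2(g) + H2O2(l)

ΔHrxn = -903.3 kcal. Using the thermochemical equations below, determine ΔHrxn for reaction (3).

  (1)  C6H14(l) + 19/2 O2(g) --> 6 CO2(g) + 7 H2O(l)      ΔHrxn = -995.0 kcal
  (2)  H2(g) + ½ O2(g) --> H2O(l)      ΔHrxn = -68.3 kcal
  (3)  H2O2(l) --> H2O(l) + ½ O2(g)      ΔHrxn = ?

ΔHrxn = -23.4 kcal

(1) as written: -995.0 kcal
(2) reversed: +68.3 kcal
(3) reversed: contributes −x
-903.3 = (-995.0) + (+68.3) − x
x = (-903.3 − (-926.7)) / (-1) = -23.4 kcal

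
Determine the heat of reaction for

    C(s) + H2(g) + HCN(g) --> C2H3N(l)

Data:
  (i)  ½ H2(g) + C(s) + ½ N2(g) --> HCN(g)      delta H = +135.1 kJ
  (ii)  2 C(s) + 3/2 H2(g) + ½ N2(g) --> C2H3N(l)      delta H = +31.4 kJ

delta H = -103.7 kJ

(i) reversed (HCN(g) must end up as a reactant): -135.1 kJ
(ii) as written (C2H3N(l) already on the product side): +31.4 kJ
Summing the manipulated equations, delta H = (-135.1) + (+31.4) = -103.7 kJ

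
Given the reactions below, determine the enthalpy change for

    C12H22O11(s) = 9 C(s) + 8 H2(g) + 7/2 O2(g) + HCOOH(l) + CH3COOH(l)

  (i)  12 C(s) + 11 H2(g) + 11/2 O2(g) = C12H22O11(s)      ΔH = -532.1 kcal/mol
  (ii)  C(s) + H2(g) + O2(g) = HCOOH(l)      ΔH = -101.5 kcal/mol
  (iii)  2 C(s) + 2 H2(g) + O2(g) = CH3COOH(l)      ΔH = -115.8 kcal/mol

ΔH = 314.8 kcal/mol

(i) reversed: +532.1 kcal/mol
(ii) as written: -101.5 kcal/mol
(iii) as written: -115.8 kcal/mol
Since enthalpy is a state function, ΔH = (+532.1) + (-101.5) + (-115.8) = 314.8 kcal/mol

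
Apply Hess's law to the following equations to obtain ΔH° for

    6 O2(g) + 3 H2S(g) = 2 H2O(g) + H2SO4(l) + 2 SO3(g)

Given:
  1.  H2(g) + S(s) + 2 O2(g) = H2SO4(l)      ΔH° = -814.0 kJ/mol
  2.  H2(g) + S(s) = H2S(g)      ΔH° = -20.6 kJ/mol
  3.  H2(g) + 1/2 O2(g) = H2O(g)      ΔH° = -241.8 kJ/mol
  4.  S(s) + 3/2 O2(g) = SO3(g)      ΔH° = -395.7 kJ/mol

ΔH° = -2027.2 kJ/mol

eq. 1 as written: -814.0 kJ/mol
eq. 2 reversed and × 3: (-3)·(-20.6) = +61.8 kJ/mol
eq. 3 × 2: (2)·(-241.8) = -483.6 kJ/mol
eq. 4 × 2: (2)·(-395.7) = -791.4 kJ/mol
Since enthalpy is a state function, ΔH° = (-814.0) + (+61.8) + (-483.6) + (-791.4) = -2027.2 kJ/mol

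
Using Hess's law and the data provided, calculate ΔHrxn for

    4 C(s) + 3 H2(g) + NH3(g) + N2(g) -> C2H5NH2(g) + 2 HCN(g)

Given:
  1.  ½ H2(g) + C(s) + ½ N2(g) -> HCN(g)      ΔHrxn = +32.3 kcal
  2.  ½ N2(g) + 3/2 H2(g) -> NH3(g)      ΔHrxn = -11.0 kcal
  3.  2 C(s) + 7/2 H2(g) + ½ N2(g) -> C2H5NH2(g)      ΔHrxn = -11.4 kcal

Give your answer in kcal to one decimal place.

eq. 1 × 2: (2)·(+32.3) = +64.6 kcal
eq. 2 reversed: +11.0 kcal
eq. 3 as written: -11.4 kcal
Since enthalpy is a state function, ΔHrxn = (+64.6) + (+11.0) + (-11.4) = 64.2 kcal

ΔHrxn = 64.2 kcal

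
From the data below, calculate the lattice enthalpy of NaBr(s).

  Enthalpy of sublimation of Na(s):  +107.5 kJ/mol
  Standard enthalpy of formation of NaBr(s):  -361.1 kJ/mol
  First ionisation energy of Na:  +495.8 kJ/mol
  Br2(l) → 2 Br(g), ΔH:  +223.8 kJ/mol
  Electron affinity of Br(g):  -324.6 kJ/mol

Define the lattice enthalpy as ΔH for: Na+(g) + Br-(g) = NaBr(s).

ΔHf° = 1·ΔHsub + 1·(ΣIE) + 1/2·D(Br2) + 1·EA + U
-361.1 = 1·(+107.5) + 1·(+495.8) + 1/2·(+223.8) + 1·(-324.6) + U
U = -361.1 − (+390.6) = -751.7 kJ/mol

U = -751.7 kJ/mol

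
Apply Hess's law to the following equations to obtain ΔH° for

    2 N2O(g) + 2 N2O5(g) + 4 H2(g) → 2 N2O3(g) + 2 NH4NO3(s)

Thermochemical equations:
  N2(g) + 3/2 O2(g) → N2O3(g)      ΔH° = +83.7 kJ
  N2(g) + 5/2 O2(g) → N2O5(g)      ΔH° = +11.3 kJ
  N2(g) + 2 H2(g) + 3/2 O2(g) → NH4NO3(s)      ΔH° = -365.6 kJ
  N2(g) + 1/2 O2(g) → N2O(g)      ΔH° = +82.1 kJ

equation 1 × 2 (×2 to match 2 N2O3(g) in the target): (2)·(+83.7) = +167.4 kJ
equation 2 reversed and × 2 (N2O5(g) must end up as a reactant; ×2 to match 2 N2O5(g) in the target): (-2)·(+11.3) = -22.6 kJ
equation 3 × 2 (×2 to match 2 NH4NO3(s) in the target): (2)·(-365.6) = -731.2 kJ
equation 4 reversed and × 2 (reverse to put N2O(g) on the reactant side; scale by 2 for the 2 N2O(g)): (-2)·(+82.1) = -164.2 kJ
ΔH° = (2)·(+83.7) + (-2)·(+11.3) + (2)·(-365.6) + (-2)·(+82.1) = -750.6 kJ

ΔH° = -750.6 kJ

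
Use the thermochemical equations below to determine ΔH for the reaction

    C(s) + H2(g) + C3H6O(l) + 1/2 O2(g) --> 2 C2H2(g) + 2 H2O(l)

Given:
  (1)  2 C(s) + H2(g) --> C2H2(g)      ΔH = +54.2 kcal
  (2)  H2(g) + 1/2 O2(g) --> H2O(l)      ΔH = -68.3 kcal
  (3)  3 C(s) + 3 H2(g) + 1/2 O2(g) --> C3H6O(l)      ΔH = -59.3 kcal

ΔH = 31.1 kcal

(1) × 2: (2)·(+54.2) = +108.4 kcal
(2) × 2: (2)·(-68.3) = -136.6 kcal
(3) reversed: +59.3 kcal
Since enthalpy is a state function, ΔH = (2)·(+54.2) + (2)·(-68.3) + (-1)·(-59.3) = 31.1 kcal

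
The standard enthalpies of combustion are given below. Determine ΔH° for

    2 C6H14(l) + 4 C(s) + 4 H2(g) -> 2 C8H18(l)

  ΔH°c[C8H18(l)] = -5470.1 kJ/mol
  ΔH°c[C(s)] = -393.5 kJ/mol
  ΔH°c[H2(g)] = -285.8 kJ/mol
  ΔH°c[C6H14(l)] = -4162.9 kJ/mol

With combustion enthalpies, reactants minus products:
= [2·(-4162.9) + 4·(-393.5) + 4·(-285.8)] − [2·(-5470.1)]
= -102.8 kJ/mol

ΔH° = -102.8 kJ/mol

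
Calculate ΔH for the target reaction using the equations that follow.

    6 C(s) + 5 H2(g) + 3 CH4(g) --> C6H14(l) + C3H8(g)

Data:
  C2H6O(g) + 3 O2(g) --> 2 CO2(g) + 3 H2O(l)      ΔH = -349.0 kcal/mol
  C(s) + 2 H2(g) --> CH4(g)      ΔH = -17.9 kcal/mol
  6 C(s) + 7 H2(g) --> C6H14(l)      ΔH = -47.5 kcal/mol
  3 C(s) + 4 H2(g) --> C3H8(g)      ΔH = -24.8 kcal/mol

equation 1: not needed.
equation 2 reversed and × 3: (-3)·(-17.9) = +53.7 kcal/mol
equation 3 as written: -47.5 kcal/mol
equation 4 as written: -24.8 kcal/mol
Since enthalpy is a state function, ΔH = (+53.7) + (-47.5) + (-24.8) = -18.6 kcal/mol

ΔH = -18.6 kcal/mol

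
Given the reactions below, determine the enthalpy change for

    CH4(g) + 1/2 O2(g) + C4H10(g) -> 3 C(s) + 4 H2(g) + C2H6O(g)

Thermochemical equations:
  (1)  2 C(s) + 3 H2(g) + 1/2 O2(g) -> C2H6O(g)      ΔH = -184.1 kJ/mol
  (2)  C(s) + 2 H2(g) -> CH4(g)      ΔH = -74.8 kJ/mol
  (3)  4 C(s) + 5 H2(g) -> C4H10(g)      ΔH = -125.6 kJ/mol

(1) as written (C2H6O(g) already on the product side): -184.1 kJ/mol
(2) reversed (reverse to put CH4(g) on the reactant side): +74.8 kJ/mol
(3) reversed (reverse to put C4H10(g) on the reactant side): +125.6 kJ/mol
Combining the equations, ΔH = (-184.1) + (+74.8) + (+125.6) = 16.3 kJ/mol

ΔH = 16.3 kJ/mol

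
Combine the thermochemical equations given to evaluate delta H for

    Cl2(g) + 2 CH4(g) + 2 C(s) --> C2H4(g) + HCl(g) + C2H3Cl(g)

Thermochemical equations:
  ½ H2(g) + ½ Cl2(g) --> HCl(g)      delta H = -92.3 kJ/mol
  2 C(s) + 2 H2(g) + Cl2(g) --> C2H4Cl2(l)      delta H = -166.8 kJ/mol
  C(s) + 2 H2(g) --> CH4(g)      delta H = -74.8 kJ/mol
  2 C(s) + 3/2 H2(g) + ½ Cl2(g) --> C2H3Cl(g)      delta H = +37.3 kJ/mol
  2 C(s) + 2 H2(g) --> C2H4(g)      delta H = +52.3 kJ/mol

delta H = 146.9 kJ/mol

equation 1 as written (HCl(g) already on the product side): -92.3 kJ/mol
equation 2: not needed (C2H4Cl2(l) appears nowhere else).
equation 3 reversed and × 2 (CH4(g) must end up as a reactant; ×2 to match 2 CH4(g) in the target): (-2)·(-74.8) = +149.6 kJ/mol
equation 4 as written (C2H3Cl(g) already on the product side): +37.3 kJ/mol
equation 5 as written (C2H4(g) already on the product side): +52.3 kJ/mol
Since enthalpy is a state function, delta H = (1)·(-92.3) + (-2)·(-74.8) + (1)·(+37.3) + (1)·(+52.3) = 146.9 kJ/mol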